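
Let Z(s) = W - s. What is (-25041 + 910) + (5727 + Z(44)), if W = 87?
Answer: -18361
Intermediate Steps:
Z(s) = 87 - s
(-25041 + 910) + (5727 + Z(44)) = (-25041 + 910) + (5727 + (87 - 1*44)) = -24131 + (5727 + (87 - 44)) = -24131 + (5727 + 43) = -24131 + 5770 = -18361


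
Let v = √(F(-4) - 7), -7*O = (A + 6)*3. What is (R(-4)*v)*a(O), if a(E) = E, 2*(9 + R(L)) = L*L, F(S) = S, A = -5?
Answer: 3*I*√11/7 ≈ 1.4214*I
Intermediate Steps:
R(L) = -9 + L²/2 (R(L) = -9 + (L*L)/2 = -9 + L²/2)
O = -3/7 (O = -(-5 + 6)*3/7 = -3/7 ≈ -0.42857)
v = I*√11 (v = √(-4 - 7) = √(-11) = I*√11 ≈ 3.3166*I)
(R(-4)*v)*a(O) = ((-9 + (½)*(-4)²)*(I*√11))*(-3/7) = ((-9 + (½)*16)*(I*√11))*(-3/7) = ((-9 + 8)*(I*√11))*(-3/7) = -I*√11*(-3/7) = 3*I*√11/7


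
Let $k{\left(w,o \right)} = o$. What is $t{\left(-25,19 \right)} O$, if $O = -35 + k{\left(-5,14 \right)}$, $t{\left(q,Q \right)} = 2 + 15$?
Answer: $-357$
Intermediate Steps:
$t{\left(q,Q \right)} = 17$
$O = -21$ ($O = -35 + 14 = -21$)
$t{\left(-25,19 \right)} O = 17 \left(-21\right) = -357$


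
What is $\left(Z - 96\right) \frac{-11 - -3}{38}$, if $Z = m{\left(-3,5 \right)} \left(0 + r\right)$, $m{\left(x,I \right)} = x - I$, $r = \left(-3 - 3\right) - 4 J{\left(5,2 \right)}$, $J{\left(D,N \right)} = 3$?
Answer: $- \frac{192}{19} \approx -10.105$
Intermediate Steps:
$r = -18$ ($r = \left(-3 - 3\right) - 12 = -6 - 12 = -18$)
$Z = 144$ ($Z = \left(-3 - 5\right) \left(0 - 18\right) = \left(-3 - 5\right) \left(-18\right) = \left(-8\right) \left(-18\right) = 144$)
$\left(Z - 96\right) \frac{-11 - -3}{38} = \left(144 - 96\right) \frac{-11 - -3}{38} = 48 \left(-11 + 3\right) \frac{1}{38} = 48 \left(\left(-8\right) \frac{1}{38}\right) = 48 \left(- \frac{4}{19}\right) = - \frac{192}{19}$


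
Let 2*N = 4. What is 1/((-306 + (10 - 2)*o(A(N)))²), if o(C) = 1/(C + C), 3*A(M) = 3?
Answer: 1/91204 ≈ 1.0964e-5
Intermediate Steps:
N = 2 (N = (½)*4 = 2)
A(M) = 1 (A(M) = (⅓)*3 = 1)
o(C) = 1/(2*C)
1/((-306 + (10 - 2)*o(A(N)))²) = 1/((-306 + (10 - 2)*((½)/1))²) = 1/((-306 + 8*((½)*1))²) = 1/((-306 + 8*(½))²) = 1/((-306 + 4)²) = 1/((-302)²) = 1/91204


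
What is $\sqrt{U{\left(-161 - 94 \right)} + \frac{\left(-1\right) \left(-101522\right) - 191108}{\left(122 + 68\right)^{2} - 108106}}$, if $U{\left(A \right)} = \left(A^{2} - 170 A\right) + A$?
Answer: $\frac{\sqrt{15572054175051}}{12001} \approx 328.82$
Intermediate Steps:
$U{\left(A \right)} = A^{2} - 169 A$
$\sqrt{U{\left(-161 - 94 \right)} + \frac{\left(-1\right) \left(-101522\right) - 191108}{\left(122 + 68\right)^{2} - 108106}} = \sqrt{\left(-161 - 94\right) \left(-169 - 255\right) + \frac{\left(-1\right) \left(-101522\right) - 191108}{\left(122 + 68\right)^{2} - 108106}} = \sqrt{- 255 \left(-169 - 255\right) + \frac{101522 - 191108}{190^{2} - 108106}} = \sqrt{\left(-255\right) \left(-424\right) - \frac{89586}{36100 - 108106}} = \sqrt{108120 - \frac{89586}{-72006}} = \sqrt{108120 - - \frac{14931}{12001}} = \sqrt{108120 + \frac{14931}{12001}} = \sqrt{\frac{1297563051}{12001}} = \frac{\sqrt{15572054175051}}{12001}$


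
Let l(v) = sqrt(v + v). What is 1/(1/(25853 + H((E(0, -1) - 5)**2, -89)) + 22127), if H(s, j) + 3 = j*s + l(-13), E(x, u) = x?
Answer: 6174989104151/136633984168924365 + I*sqrt(26)/273267968337848730 ≈ 4.5194e-5 + 1.8659e-17*I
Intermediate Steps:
l(v) = sqrt(2)*sqrt(v) (l(v) = sqrt(2*v) = sqrt(2)*sqrt(v))
H(s, j) = -3 + I*sqrt(26) + j*s (H(s, j) = -3 + (j*s + sqrt(2)*sqrt(-13)) = -3 + (j*s + sqrt(2)*(I*sqrt(13))) = -3 + (j*s + I*sqrt(26)) = -3 + (I*sqrt(26) + j*s) = -3 + I*sqrt(26) + j*s)
1/(1/(25853 + H((E(0, -1) - 5)**2, -89)) + 22127) = 1/(1/(25853 + (-3 + I*sqrt(26) - 89*(0 - 5)**2)) + 22127) = 1/(1/(25853 + (-3 + I*sqrt(26) - 89*(-5)**2)) + 22127) = 1/(1/(25853 + (-3 + I*sqrt(26) - 89*25)) + 22127) = 1/(1/(25853 + (-3 + I*sqrt(26) - 2225)) + 22127) = 1/(1/(25853 + (-2228 + I*sqrt(26))) + 22127) = 1/(1/(23625 + I*sqrt(26)) + 22127) = 1/(22127 + 1/(23625 + I*sqrt(26)))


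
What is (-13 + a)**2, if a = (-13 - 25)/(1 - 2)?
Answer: 625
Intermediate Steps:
a = 38 (a = -38/(-1) = -38*(-1) = 38)
(-13 + a)**2 = (-13 + 38)**2 = 25**2 = 625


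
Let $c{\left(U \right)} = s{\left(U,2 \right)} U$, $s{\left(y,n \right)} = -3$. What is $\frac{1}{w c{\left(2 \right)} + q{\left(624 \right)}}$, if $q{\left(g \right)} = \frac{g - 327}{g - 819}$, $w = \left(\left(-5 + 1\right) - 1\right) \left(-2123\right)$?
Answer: $- \frac{65}{4139949} \approx -1.5701 \cdot 10^{-5}$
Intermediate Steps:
$c{\left(U \right)} = - 3 U$
$w = 10615$ ($w = \left(-4 - 1\right) \left(-2123\right) = \left(-5\right) \left(-2123\right) = 10615$)
$q{\left(g \right)} = \frac{-327 + g}{-819 + g}$
$\frac{1}{w c{\left(2 \right)} + q{\left(624 \right)}} = \frac{1}{10615 \left(\left(-3\right) 2\right) + \frac{-327 + 624}{-819 + 624}} = \frac{1}{10615 \left(-6\right) + \frac{1}{-195} \cdot 297} = \frac{1}{-63690 - \frac{99}{65}} = \frac{1}{- \frac{4139949}{65}} = - \frac{65}{4139949}$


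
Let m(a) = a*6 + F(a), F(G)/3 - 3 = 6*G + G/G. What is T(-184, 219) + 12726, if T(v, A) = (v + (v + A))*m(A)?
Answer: -772206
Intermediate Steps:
F(G) = 12 + 18*G (F(G) = 9 + 3*(6*G + G/G) = 9 + 3*(6*G + 1) = 9 + 3*(1 + 6*G) = 9 + (3 + 18*G) = 12 + 18*G)
m(a) = 12 + 24*a (m(a) = a*6 + (12 + 18*a) = 6*a + (12 + 18*a) = 12 + 24*a)
T(v, A) = (12 + 24*A)*(A + 2*v) (T(v, A) = (v + (v + A))*(12 + 24*A) = (v + (A + v))*(12 + 24*A) = (A + 2*v)*(12 + 24*A) = (12 + 24*A)*(A + 2*v))
T(-184, 219) + 12726 = 12*(1 + 2*219)*(219 + 2*(-184)) + 12726 = 12*(1 + 438)*(219 - 368) + 12726 = 12*439*(-149) + 12726 = -784932 + 12726 = -772206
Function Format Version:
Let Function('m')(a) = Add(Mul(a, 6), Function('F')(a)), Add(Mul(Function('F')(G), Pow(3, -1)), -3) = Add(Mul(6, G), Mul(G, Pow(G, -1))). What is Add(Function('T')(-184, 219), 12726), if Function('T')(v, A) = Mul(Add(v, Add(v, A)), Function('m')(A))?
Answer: -772206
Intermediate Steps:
Function('F')(G) = Add(12, Mul(18, G)) (Function('F')(G) = Add(9, Mul(3, Add(Mul(6, G), Mul(G, Pow(G, -1))))) = Add(9, Mul(3, Add(Mul(6, G), 1))) = Add(9, Mul(3, Add(1, Mul(6, G)))) = Add(9, Add(3, Mul(18, G))) = Add(12, Mul(18, G)))
Function('m')(a) = Add(12, Mul(24, a)) (Function('m')(a) = Add(Mul(a, 6), Add(12, Mul(18, a))) = Add(Mul(6, a), Add(12, Mul(18, a))) = Add(12, Mul(24, a)))
Function('T')(v, A) = Mul(Add(12, Mul(24, A)), Add(A, Mul(2, v))) (Function('T')(v, A) = Mul(Add(v, Add(v, A)), Add(12, Mul(24, A))) = Mul(Add(v, Add(A, v)), Add(12, Mul(24, A))) = Mul(Add(A, Mul(2, v)), Add(12, Mul(24, A))) = Mul(Add(12, Mul(24, A)), Add(A, Mul(2, v))))
Add(Function('T')(-184, 219), 12726) = Add(Mul(12, Add(1, Mul(2, 219)), Add(219, Mul(2, -184))), 12726) = Add(Mul(12, Add(1, 438), Add(219, -368)), 12726) = Add(Mul(12, 439, -149), 12726) = Add(-784932, 12726) = -772206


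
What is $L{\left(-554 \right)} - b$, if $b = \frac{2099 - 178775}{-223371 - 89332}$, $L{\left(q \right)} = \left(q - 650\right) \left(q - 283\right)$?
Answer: $\frac{315125646168}{312703} \approx 1.0077 \cdot 10^{6}$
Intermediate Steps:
$L{\left(q \right)} = \left(-650 + q\right) \left(-283 + q\right)$
$b = \frac{176676}{312703}$ ($b = - \frac{176676}{-312703} = \left(-176676\right) \left(- \frac{1}{312703}\right) = \frac{176676}{312703} \approx 0.565$)
$L{\left(-554 \right)} - b = \left(183950 + \left(-554\right)^{2} - -516882\right) - \frac{176676}{312703} = \left(183950 + 306916 + 516882\right) - \frac{176676}{312703} = 1007748 - \frac{176676}{312703} = \frac{315125646168}{312703}$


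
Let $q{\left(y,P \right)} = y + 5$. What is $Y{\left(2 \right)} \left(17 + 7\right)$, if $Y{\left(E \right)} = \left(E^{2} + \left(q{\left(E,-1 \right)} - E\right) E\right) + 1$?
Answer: $360$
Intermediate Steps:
$q{\left(y,P \right)} = 5 + y$
$Y{\left(E \right)} = 1 + E^{2} + 5 E$ ($Y{\left(E \right)} = \left(E^{2} + \left(\left(5 + E\right) - E\right) E\right) + 1 = \left(E^{2} + 5 E\right) + 1 = 1 + E^{2} + 5 E$)
$Y{\left(2 \right)} \left(17 + 7\right) = \left(1 + 2 \left(5 + 2\right)\right) \left(17 + 7\right) = \left(1 + 2 \cdot 7\right) 24 = \left(1 + 14\right) 24 = 15 \cdot 24 = 360$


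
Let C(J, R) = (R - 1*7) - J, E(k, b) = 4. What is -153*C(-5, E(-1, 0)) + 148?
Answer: -158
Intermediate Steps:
C(J, R) = -7 + R - J (C(J, R) = (R - 7) - J = (-7 + R) - J = -7 + R - J)
-153*C(-5, E(-1, 0)) + 148 = -153*(-7 + 4 - 1*(-5)) + 148 = -153*(-7 + 4 + 5) + 148 = -153*2 + 148 = -306 + 148 = -158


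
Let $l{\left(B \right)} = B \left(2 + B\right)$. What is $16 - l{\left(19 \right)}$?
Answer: $-383$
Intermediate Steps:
$16 - l{\left(19 \right)} = 16 - 19 \left(2 + 19\right) = 16 - 19 \cdot 21 = 16 - 399 = -383$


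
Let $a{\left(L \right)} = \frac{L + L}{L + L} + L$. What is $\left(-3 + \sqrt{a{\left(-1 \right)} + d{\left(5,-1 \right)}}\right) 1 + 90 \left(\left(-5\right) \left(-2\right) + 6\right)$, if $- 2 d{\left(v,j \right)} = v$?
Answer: $1437 + \frac{i \sqrt{10}}{2} \approx 1437.0 + 1.5811 i$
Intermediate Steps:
$d{\left(v,j \right)} = - \frac{v}{2}$
$a{\left(L \right)} = 1 + L$ ($a{\left(L \right)} = \frac{2 L}{2 L} + L = 2 L \frac{1}{2 L} + L = 1 + L$)
$\left(-3 + \sqrt{a{\left(-1 \right)} + d{\left(5,-1 \right)}}\right) 1 + 90 \left(\left(-5\right) \left(-2\right) + 6\right) = \left(-3 + \sqrt{\left(1 - 1\right) - \frac{5}{2}}\right) 1 + 90 \left(\left(-5\right) \left(-2\right) + 6\right) = \left(-3 + \sqrt{0 - \frac{5}{2}}\right) 1 + 90 \left(10 + 6\right) = \left(-3 + \sqrt{- \frac{5}{2}}\right) 1 + 90 \cdot 16 = \left(-3 + \frac{i \sqrt{10}}{2}\right) 1 + 1440 = \left(-3 + \frac{i \sqrt{10}}{2}\right) + 1440 = 1437 + \frac{i \sqrt{10}}{2}$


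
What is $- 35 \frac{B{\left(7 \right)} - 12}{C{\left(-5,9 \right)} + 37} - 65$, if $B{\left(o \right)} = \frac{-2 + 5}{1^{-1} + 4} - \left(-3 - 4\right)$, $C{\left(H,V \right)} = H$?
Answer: $- \frac{963}{16} \approx -60.188$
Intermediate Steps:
$B{\left(o \right)} = \frac{38}{5}$ ($B{\left(o \right)} = \frac{3}{1 + 4} - \left(-3 - 4\right) = \frac{3}{5} - -7 = 3 \cdot \frac{1}{5} + 7 = \frac{3}{5} + 7 = \frac{38}{5}$)
$- 35 \frac{B{\left(7 \right)} - 12}{C{\left(-5,9 \right)} + 37} - 65 = - 35 \frac{\frac{38}{5} - 12}{-5 + 37} - 65 = - 35 \left(- \frac{22}{5 \cdot 32}\right) - 65 = - 35 \left(\left(- \frac{22}{5}\right) \frac{1}{32}\right) - 65 = \left(-35\right) \left(- \frac{11}{80}\right) - 65 = \frac{77}{16} - 65 = - \frac{963}{16}$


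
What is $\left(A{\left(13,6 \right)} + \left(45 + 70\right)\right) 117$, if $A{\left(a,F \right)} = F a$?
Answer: $22581$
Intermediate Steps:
$\left(A{\left(13,6 \right)} + \left(45 + 70\right)\right) 117 = \left(6 \cdot 13 + \left(45 + 70\right)\right) 117 = \left(78 + 115\right) 117 = 193 \cdot 117 = 22581$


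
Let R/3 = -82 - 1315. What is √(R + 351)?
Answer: 16*I*√15 ≈ 61.968*I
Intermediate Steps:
R = -4191 (R = 3*(-82 - 1315) = 3*(-1397) = -4191)
√(R + 351) = √(-4191 + 351) = √(-3840) = 16*I*√15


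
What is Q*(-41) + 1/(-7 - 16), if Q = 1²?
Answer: -944/23 ≈ -41.043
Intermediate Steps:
Q = 1
Q*(-41) + 1/(-7 - 16) = 1*(-41) + 1/(-7 - 16) = -41 + 1/(-23) = -41 - 1/23 = -944/23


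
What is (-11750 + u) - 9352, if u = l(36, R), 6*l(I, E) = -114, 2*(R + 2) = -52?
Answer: -21121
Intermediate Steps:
R = -28 (R = -2 + (½)*(-52) = -2 - 26 = -28)
l(I, E) = -19 (l(I, E) = (⅙)*(-114) = -19)
u = -19
(-11750 + u) - 9352 = (-11750 - 19) - 9352 = -11769 - 9352 = -21121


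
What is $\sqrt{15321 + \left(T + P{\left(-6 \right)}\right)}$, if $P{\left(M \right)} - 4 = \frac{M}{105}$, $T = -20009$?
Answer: $\frac{i \sqrt{5737970}}{35} \approx 68.44 i$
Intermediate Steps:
$P{\left(M \right)} = 4 + \frac{M}{105}$
$\sqrt{15321 + \left(T + P{\left(-6 \right)}\right)} = \sqrt{15321 + \left(-20009 + \left(4 + \frac{1}{105} \left(-6\right)\right)\right)} = \sqrt{15321 + \left(-20009 + \left(4 - \frac{2}{35}\right)\right)} = \sqrt{15321 + \left(-20009 + \frac{138}{35}\right)} = \sqrt{15321 - \frac{700177}{35}} = \sqrt{- \frac{163942}{35}} = \frac{i \sqrt{5737970}}{35}$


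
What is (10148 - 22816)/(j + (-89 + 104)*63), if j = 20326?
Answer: -12668/21271 ≈ -0.59555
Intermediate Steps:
(10148 - 22816)/(j + (-89 + 104)*63) = (10148 - 22816)/(20326 + (-89 + 104)*63) = -12668/(20326 + 15*63) = -12668/(20326 + 945) = -12668/21271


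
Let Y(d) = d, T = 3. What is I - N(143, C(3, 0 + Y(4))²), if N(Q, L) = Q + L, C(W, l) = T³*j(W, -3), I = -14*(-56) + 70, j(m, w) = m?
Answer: -5850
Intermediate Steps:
I = 854 (I = 784 + 70 = 854)
C(W, l) = 27*W (C(W, l) = 3³*W = 27*W)
N(Q, L) = L + Q
I - N(143, C(3, 0 + Y(4))²) = 854 - ((27*3)² + 143) = 854 - (81² + 143) = 854 - (6561 + 143) = 854 - 1*6704 = 854 - 6704 = -5850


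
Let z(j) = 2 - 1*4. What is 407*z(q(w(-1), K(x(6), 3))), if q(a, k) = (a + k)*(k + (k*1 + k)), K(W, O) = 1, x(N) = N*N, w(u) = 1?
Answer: -814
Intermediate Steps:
x(N) = N²
q(a, k) = 3*k*(a + k) (q(a, k) = (a + k)*(k + (k + k)) = (a + k)*(k + 2*k) = (a + k)*(3*k) = 3*k*(a + k))
z(j) = -2 (z(j) = 2 - 4 = -2)
407*z(q(w(-1), K(x(6), 3))) = 407*(-2) = -814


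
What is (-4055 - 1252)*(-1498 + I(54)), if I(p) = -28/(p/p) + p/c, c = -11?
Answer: 89369880/11 ≈ 8.1245e+6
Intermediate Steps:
I(p) = -28 - p/11 (I(p) = -28/(p/p) + p/(-11) = -28/1 + p*(-1/11) = -28*1 - p/11 = -28 - p/11)
(-4055 - 1252)*(-1498 + I(54)) = (-4055 - 1252)*(-1498 + (-28 - 1/11*54)) = -5307*(-1498 + (-28 - 54/11)) = -5307*(-1498 - 362/11) = -5307*(-16840/11) = 89369880/11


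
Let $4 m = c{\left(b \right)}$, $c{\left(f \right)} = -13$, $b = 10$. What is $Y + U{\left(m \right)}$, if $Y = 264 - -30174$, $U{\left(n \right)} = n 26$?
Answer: $\frac{60707}{2} \approx 30354.0$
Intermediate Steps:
$m = - \frac{13}{4}$ ($m = \frac{1}{4} \left(-13\right) = - \frac{13}{4} \approx -3.25$)
$U{\left(n \right)} = 26 n$
$Y = 30438$ ($Y = 264 + 30174 = 30438$)
$Y + U{\left(m \right)} = 30438 + 26 \left(- \frac{13}{4}\right) = 30438 - \frac{169}{2} = \frac{60707}{2}$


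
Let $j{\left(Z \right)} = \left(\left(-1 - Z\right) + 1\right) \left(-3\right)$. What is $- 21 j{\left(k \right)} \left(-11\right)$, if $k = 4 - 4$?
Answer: $0$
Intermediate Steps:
$k = 0$ ($k = 4 - 4 = 0$)
$j{\left(Z \right)} = 3 Z$ ($j{\left(Z \right)} = - Z \left(-3\right) = 3 Z$)
$- 21 j{\left(k \right)} \left(-11\right) = - 21 \cdot 3 \cdot 0 \left(-11\right) = \left(-21\right) 0 \left(-11\right) = 0 \left(-11\right) = 0$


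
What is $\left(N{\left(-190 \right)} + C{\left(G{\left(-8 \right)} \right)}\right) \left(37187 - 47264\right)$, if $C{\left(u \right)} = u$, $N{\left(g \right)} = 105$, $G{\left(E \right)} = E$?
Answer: $-977469$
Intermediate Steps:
$\left(N{\left(-190 \right)} + C{\left(G{\left(-8 \right)} \right)}\right) \left(37187 - 47264\right) = \left(105 - 8\right) \left(37187 - 47264\right) = 97 \left(-10077\right) = -977469$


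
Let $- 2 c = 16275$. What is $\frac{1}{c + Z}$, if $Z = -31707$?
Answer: $- \frac{2}{79689} \approx -2.5098 \cdot 10^{-5}$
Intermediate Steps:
$c = - \frac{16275}{2}$ ($c = \left(- \frac{1}{2}\right) 16275 = - \frac{16275}{2} \approx -8137.5$)
$\frac{1}{c + Z} = \frac{1}{- \frac{16275}{2} - 31707} = \frac{1}{- \frac{79689}{2}} = - \frac{2}{79689}$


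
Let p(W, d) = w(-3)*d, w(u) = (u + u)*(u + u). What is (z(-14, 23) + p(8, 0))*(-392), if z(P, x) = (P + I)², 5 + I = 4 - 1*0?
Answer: -88200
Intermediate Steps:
w(u) = 4*u² (w(u) = (2*u)*(2*u) = 4*u²)
p(W, d) = 36*d (p(W, d) = (4*(-3)²)*d = (4*9)*d = 36*d)
I = -1 (I = -5 + (4 - 1*0) = -5 + (4 + 0) = -5 + 4 = -1)
z(P, x) = (-1 + P)² (z(P, x) = (P - 1)² = (-1 + P)²)
(z(-14, 23) + p(8, 0))*(-392) = ((-1 - 14)² + 36*0)*(-392) = ((-15)² + 0)*(-392) = (225 + 0)*(-392) = 225*(-392) = -88200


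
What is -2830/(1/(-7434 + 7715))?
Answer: -795230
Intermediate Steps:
-2830/(1/(-7434 + 7715)) = -2830/(1/281) = -2830/1/281 = -2830*281 = -795230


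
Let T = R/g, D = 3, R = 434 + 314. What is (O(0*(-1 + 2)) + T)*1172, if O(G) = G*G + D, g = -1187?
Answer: 3296836/1187 ≈ 2777.5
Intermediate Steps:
R = 748
T = -748/1187 (T = 748/(-1187) = 748*(-1/1187) = -748/1187 ≈ -0.63016)
O(G) = 3 + G² (O(G) = G*G + 3 = G² + 3 = 3 + G²)
(O(0*(-1 + 2)) + T)*1172 = ((3 + (0*(-1 + 2))²) - 748/1187)*1172 = ((3 + (0*1)²) - 748/1187)*1172 = ((3 + 0²) - 748/1187)*1172 = ((3 + 0) - 748/1187)*1172 = (3 - 748/1187)*1172 = (2813/1187)*1172 = 3296836/1187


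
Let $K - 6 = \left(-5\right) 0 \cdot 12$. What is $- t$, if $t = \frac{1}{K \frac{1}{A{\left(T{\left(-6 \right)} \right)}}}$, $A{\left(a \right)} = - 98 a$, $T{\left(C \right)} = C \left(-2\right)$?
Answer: $196$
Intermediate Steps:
$K = 6$ ($K = 6 + \left(-5\right) 0 \cdot 12 = 6 + 0 \cdot 12 = 6 + 0 = 6$)
$T{\left(C \right)} = - 2 C$
$t = -196$ ($t = \frac{1}{6 \frac{1}{\left(-98\right) \left(\left(-2\right) \left(-6\right)\right)}} = \frac{1}{6 \frac{1}{\left(-98\right) 12}} = \frac{1}{6 \frac{1}{-1176}} = \frac{1}{6 \left(- \frac{1}{1176}\right)} = \frac{1}{- \frac{1}{196}} = -196$)
$- t = \left(-1\right) \left(-196\right) = 196$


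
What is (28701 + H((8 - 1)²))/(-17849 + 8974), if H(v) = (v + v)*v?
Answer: -33503/8875 ≈ -3.7750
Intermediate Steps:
H(v) = 2*v² (H(v) = (2*v)*v = 2*v²)
(28701 + H((8 - 1)²))/(-17849 + 8974) = (28701 + 2*((8 - 1)²)²)/(-17849 + 8974) = (28701 + 2*(7²)²)/(-8875) = (28701 + 2*49²)*(-1/8875) = (28701 + 2*2401)*(-1/8875) = (28701 + 4802)*(-1/8875) = 33503*(-1/8875) = -33503/8875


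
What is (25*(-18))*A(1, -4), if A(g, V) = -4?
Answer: 1800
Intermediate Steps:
(25*(-18))*A(1, -4) = (25*(-18))*(-4) = -450*(-4) = 1800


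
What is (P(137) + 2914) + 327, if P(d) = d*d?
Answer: 22010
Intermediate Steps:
P(d) = d²
(P(137) + 2914) + 327 = (137² + 2914) + 327 = (18769 + 2914) + 327 = 21683 + 327 = 22010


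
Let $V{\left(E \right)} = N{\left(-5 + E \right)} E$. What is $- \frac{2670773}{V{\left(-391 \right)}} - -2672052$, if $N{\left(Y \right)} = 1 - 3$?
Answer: $\frac{2086873891}{782} \approx 2.6686 \cdot 10^{6}$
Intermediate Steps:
$N{\left(Y \right)} = -2$ ($N{\left(Y \right)} = 1 - 3 = -2$)
$V{\left(E \right)} = - 2 E$
$- \frac{2670773}{V{\left(-391 \right)}} - -2672052 = - \frac{2670773}{\left(-2\right) \left(-391\right)} - -2672052 = - \frac{2670773}{782} + 2672052 = \frac{2086873891}{782}$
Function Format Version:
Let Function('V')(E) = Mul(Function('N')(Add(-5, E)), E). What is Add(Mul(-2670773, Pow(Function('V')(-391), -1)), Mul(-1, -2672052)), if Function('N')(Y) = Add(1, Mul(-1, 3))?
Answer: Rational(2086873891, 782) ≈ 2.6686e+6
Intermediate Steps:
Function('N')(Y) = -2 (Function('N')(Y) = Add(1, -3) = -2)
Function('V')(E) = Mul(-2, E)
Add(Mul(-2670773, Pow(Function('V')(-391), -1)), Mul(-1, -2672052)) = Add(Mul(-2670773, Pow(Mul(-2, -391), -1)), Mul(-1, -2672052)) = Add(Mul(-2670773, Pow(782, -1)), 2672052) = Add(Mul(-2670773, Rational(1, 782)), 2672052) = Add(Rational(-2670773, 782), 2672052) = Rational(2086873891, 782)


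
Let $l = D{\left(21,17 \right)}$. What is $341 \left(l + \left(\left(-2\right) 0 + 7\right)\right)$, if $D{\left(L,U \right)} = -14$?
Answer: $-2387$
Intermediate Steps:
$l = -14$
$341 \left(l + \left(\left(-2\right) 0 + 7\right)\right) = 341 \left(-14 + \left(\left(-2\right) 0 + 7\right)\right) = 341 \left(-14 + \left(0 + 7\right)\right) = 341 \left(-14 + 7\right) = 341 \left(-7\right) = -2387$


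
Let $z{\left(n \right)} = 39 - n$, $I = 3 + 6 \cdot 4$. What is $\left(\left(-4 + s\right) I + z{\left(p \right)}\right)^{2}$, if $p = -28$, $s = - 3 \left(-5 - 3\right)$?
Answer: $368449$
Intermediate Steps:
$s = 24$ ($s = \left(-3\right) \left(-8\right) = 24$)
$I = 27$ ($I = 3 + 24 = 27$)
$\left(\left(-4 + s\right) I + z{\left(p \right)}\right)^{2} = \left(\left(-4 + 24\right) 27 + \left(39 - -28\right)\right)^{2} = \left(20 \cdot 27 + \left(39 + 28\right)\right)^{2} = \left(540 + 67\right)^{2} = 607^{2} = 368449$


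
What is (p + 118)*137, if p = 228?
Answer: 47402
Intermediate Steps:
(p + 118)*137 = (228 + 118)*137 = 346*137 = 47402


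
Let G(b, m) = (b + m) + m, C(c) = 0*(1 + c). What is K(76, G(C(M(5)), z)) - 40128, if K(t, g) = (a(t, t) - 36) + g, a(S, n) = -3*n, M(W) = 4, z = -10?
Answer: -40412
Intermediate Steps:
C(c) = 0
G(b, m) = b + 2*m
K(t, g) = -36 + g - 3*t (K(t, g) = (-3*t - 36) + g = (-36 - 3*t) + g = -36 + g - 3*t)
K(76, G(C(M(5)), z)) - 40128 = (-36 + (0 + 2*(-10)) - 3*76) - 40128 = (-36 + (0 - 20) - 228) - 40128 = (-36 - 20 - 228) - 40128 = -284 - 40128 = -40412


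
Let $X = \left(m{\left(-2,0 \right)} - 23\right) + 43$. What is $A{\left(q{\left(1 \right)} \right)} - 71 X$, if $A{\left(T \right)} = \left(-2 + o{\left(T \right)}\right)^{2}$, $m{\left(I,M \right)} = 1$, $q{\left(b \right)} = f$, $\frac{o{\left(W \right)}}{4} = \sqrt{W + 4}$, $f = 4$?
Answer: $-1359 - 32 \sqrt{2} \approx -1404.3$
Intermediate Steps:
$o{\left(W \right)} = 4 \sqrt{4 + W}$ ($o{\left(W \right)} = 4 \sqrt{W + 4} = 4 \sqrt{4 + W}$)
$q{\left(b \right)} = 4$
$A{\left(T \right)} = \left(-2 + 4 \sqrt{4 + T}\right)^{2}$
$X = 21$ ($X = \left(1 - 23\right) + 43 = -22 + 43 = 21$)
$A{\left(q{\left(1 \right)} \right)} - 71 X = 4 \left(-1 + 2 \sqrt{4 + 4}\right)^{2} - 1491 = 4 \left(-1 + 2 \sqrt{8}\right)^{2} - 1491 = 4 \left(-1 + 2 \cdot 2 \sqrt{2}\right)^{2} - 1491 = 4 \left(-1 + 4 \sqrt{2}\right)^{2} - 1491 = -1491 + 4 \left(-1 + 4 \sqrt{2}\right)^{2}$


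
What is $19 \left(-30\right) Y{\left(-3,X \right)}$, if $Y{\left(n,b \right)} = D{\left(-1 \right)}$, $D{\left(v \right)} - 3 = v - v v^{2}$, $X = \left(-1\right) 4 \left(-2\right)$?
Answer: $-1710$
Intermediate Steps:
$X = 8$ ($X = \left(-4\right) \left(-2\right) = 8$)
$D{\left(v \right)} = 3 + v - v^{3}$ ($D{\left(v \right)} = 3 - \left(- v + v v^{2}\right) = 3 - \left(v^{3} - v\right) = 3 + v - v^{3}$)
$Y{\left(n,b \right)} = 3$ ($Y{\left(n,b \right)} = 3 - 1 - \left(-1\right)^{3} = 3 - 1 - -1 = 3 - 1 + 1 = 3$)
$19 \left(-30\right) Y{\left(-3,X \right)} = 19 \left(-30\right) 3 = \left(-570\right) 3 = -1710$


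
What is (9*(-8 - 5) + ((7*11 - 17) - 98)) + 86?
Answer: -69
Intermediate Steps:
(9*(-8 - 5) + ((7*11 - 17) - 98)) + 86 = (9*(-13) + ((77 - 17) - 98)) + 86 = (-117 + (60 - 98)) + 86 = (-117 - 38) + 86 = -155 + 86 = -69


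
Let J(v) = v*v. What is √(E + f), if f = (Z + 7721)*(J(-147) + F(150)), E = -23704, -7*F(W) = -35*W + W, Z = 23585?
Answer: 5*√1370581562/7 ≈ 26444.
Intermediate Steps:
J(v) = v²
F(W) = 34*W/7 (F(W) = -(-35*W + W)/7 = -(-34)*W/7 = 34*W/7)
f = 4895100078/7 (f = (23585 + 7721)*((-147)² + (34/7)*150) = 31306*(21609 + 5100/7) = 31306*(156363/7) = 4895100078/7 ≈ 6.9930e+8)
√(E + f) = √(-23704 + 4895100078/7) = √(4894934150/7) = 5*√1370581562/7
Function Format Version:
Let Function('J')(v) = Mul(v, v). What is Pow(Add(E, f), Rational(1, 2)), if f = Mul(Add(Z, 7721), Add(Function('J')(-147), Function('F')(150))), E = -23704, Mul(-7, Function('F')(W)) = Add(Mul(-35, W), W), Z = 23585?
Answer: Mul(Rational(5, 7), Pow(1370581562, Rational(1, 2))) ≈ 26444.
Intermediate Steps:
Function('J')(v) = Pow(v, 2)
Function('F')(W) = Mul(Rational(34, 7), W) (Function('F')(W) = Mul(Rational(-1, 7), Add(Mul(-35, W), W)) = Mul(Rational(-1, 7), Mul(-34, W)) = Mul(Rational(34, 7), W))
f = Rational(4895100078, 7) (f = Mul(Add(23585, 7721), Add(Pow(-147, 2), Mul(Rational(34, 7), 150))) = Mul(31306, Add(21609, Rational(5100, 7))) = Mul(31306, Rational(156363, 7)) = Rational(4895100078, 7) ≈ 6.9930e+8)
Pow(Add(E, f), Rational(1, 2)) = Pow(Add(-23704, Rational(4895100078, 7)), Rational(1, 2)) = Pow(Rational(4894934150, 7), Rational(1, 2)) = Mul(Rational(5, 7), Pow(1370581562, Rational(1, 2)))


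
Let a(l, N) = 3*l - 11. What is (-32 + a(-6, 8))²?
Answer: 3721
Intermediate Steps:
a(l, N) = -11 + 3*l
(-32 + a(-6, 8))² = (-32 + (-11 + 3*(-6)))² = (-32 + (-11 - 18))² = (-32 - 29)² = (-61)² = 3721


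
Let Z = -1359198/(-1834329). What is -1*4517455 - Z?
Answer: -2762166690631/611443 ≈ -4.5175e+6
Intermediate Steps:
Z = 453066/611443 (Z = -1359198*(-1/1834329) = 453066/611443 ≈ 0.74098)
-1*4517455 - Z = -1*4517455 - 1*453066/611443 = -4517455 - 453066/611443 = -2762166690631/611443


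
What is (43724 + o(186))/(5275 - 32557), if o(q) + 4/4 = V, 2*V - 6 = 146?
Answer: -43799/27282 ≈ -1.6054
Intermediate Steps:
V = 76 (V = 3 + (½)*146 = 3 + 73 = 76)
o(q) = 75 (o(q) = -1 + 76 = 75)
(43724 + o(186))/(5275 - 32557) = (43724 + 75)/(5275 - 32557) = 43799/(-27282) = 43799*(-1/27282) = -43799/27282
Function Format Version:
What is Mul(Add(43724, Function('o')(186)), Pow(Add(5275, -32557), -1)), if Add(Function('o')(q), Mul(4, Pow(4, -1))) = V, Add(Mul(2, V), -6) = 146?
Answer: Rational(-43799, 27282) ≈ -1.6054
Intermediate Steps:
V = 76 (V = Add(3, Mul(Rational(1, 2), 146)) = Add(3, 73) = 76)
Function('o')(q) = 75 (Function('o')(q) = Add(-1, 76) = 75)
Mul(Add(43724, Function('o')(186)), Pow(Add(5275, -32557), -1)) = Mul(Add(43724, 75), Pow(Add(5275, -32557), -1)) = Mul(43799, Pow(-27282, -1)) = Mul(43799, Rational(-1, 27282)) = Rational(-43799, 27282)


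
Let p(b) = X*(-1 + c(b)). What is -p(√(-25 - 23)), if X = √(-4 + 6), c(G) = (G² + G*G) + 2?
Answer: 95*√2 ≈ 134.35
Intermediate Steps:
c(G) = 2 + 2*G² (c(G) = (G² + G²) + 2 = 2*G² + 2 = 2 + 2*G²)
X = √2 ≈ 1.4142
p(b) = √2*(1 + 2*b²) (p(b) = √2*(-1 + (2 + 2*b²)) = √2*(1 + 2*b²))
-p(√(-25 - 23)) = -√2*(1 + 2*(√(-25 - 23))²) = -√2*(1 + 2*(√(-48))²) = -√2*(1 + 2*(4*I*√3)²) = -√2*(1 + 2*(-48)) = -√2*(1 - 96) = -√2*(-95) = -(-95)*√2 = 95*√2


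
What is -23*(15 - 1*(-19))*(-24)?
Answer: 18768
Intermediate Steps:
-23*(15 - 1*(-19))*(-24) = -23*(15 + 19)*(-24) = -23*34*(-24) = -782*(-24) = 18768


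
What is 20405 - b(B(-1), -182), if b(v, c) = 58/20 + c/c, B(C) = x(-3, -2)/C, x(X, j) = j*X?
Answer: 204011/10 ≈ 20401.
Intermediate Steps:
x(X, j) = X*j
B(C) = 6/C (B(C) = (-3*(-2))/C = 6/C)
b(v, c) = 39/10 (b(v, c) = 58*(1/20) + 1 = 29/10 + 1 = 39/10)
20405 - b(B(-1), -182) = 20405 - 1*39/10 = 20405 - 39/10 = 204011/10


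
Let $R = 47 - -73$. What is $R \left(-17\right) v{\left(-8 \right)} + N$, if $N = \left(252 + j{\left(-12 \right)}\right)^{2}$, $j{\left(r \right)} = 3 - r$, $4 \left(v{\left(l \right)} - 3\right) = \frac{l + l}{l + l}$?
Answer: $64659$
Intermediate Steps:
$v{\left(l \right)} = \frac{13}{4}$ ($v{\left(l \right)} = 3 + \frac{\left(l + l\right) \frac{1}{l + l}}{4} = 3 + \frac{2 l \frac{1}{2 l}}{4} = 3 + \frac{1}{4} \cdot 1 = 3 + \frac{1}{4} = \frac{13}{4}$)
$R = 120$ ($R = 47 + 73 = 120$)
$N = 71289$ ($N = \left(252 + \left(3 - -12\right)\right)^{2} = \left(252 + \left(3 + 12\right)\right)^{2} = \left(252 + 15\right)^{2} = 267^{2} = 71289$)
$R \left(-17\right) v{\left(-8 \right)} + N = 120 \left(-17\right) \frac{13}{4} + 71289 = \left(-2040\right) \frac{13}{4} + 71289 = -6630 + 71289 = 64659$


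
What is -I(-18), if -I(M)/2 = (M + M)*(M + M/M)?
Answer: 1224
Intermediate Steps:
I(M) = -4*M*(1 + M) (I(M) = -2*(M + M)*(M + M/M) = -2*2*M*(M + 1) = -2*2*M*(1 + M) = -4*M*(1 + M))
-I(-18) = -(-4)*(-18)*(1 - 18) = -(-4)*(-18)*(-17) = -1*(-1224) = 1224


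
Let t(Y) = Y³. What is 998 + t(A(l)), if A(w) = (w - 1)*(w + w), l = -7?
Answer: 1405926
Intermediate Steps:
A(w) = 2*w*(-1 + w) (A(w) = (-1 + w)*(2*w) = 2*w*(-1 + w))
998 + t(A(l)) = 998 + (2*(-7)*(-1 - 7))³ = 998 + (2*(-7)*(-8))³ = 998 + 112³ = 998 + 1404928 = 1405926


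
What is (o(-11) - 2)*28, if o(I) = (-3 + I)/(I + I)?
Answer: -420/11 ≈ -38.182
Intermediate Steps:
o(I) = (-3 + I)/(2*I) (o(I) = (-3 + I)/((2*I)) = (-3 + I)*(1/(2*I)) = (-3 + I)/(2*I))
(o(-11) - 2)*28 = ((½)*(-3 - 11)/(-11) - 2)*28 = ((½)*(-1/11)*(-14) - 2)*28 = (7/11 - 2)*28 = -15/11*28 = -420/11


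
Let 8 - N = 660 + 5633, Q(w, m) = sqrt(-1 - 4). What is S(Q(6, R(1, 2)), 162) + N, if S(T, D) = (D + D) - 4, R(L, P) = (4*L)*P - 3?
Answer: -5965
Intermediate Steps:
R(L, P) = -3 + 4*L*P (R(L, P) = 4*L*P - 3 = -3 + 4*L*P)
Q(w, m) = I*sqrt(5) (Q(w, m) = sqrt(-5) = I*sqrt(5))
N = -6285 (N = 8 - (660 + 5633) = 8 - 1*6293 = 8 - 6293 = -6285)
S(T, D) = -4 + 2*D (S(T, D) = 2*D - 4 = -4 + 2*D)
S(Q(6, R(1, 2)), 162) + N = (-4 + 2*162) - 6285 = (-4 + 324) - 6285 = 320 - 6285 = -5965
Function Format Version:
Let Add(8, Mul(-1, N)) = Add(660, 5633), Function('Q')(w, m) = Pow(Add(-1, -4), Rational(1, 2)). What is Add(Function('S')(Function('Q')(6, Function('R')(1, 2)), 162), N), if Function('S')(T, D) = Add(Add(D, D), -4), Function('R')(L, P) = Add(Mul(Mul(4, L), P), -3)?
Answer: -5965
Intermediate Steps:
Function('R')(L, P) = Add(-3, Mul(4, L, P)) (Function('R')(L, P) = Add(Mul(4, L, P), -3) = Add(-3, Mul(4, L, P)))
Function('Q')(w, m) = Mul(I, Pow(5, Rational(1, 2))) (Function('Q')(w, m) = Pow(-5, Rational(1, 2)) = Mul(I, Pow(5, Rational(1, 2))))
N = -6285 (N = Add(8, Mul(-1, Add(660, 5633))) = Add(8, Mul(-1, 6293)) = Add(8, -6293) = -6285)
Function('S')(T, D) = Add(-4, Mul(2, D)) (Function('S')(T, D) = Add(Mul(2, D), -4) = Add(-4, Mul(2, D)))
Add(Function('S')(Function('Q')(6, Function('R')(1, 2)), 162), N) = Add(Add(-4, Mul(2, 162)), -6285) = Add(Add(-4, 324), -6285) = Add(320, -6285) = -5965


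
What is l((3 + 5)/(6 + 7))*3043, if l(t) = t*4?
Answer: 97376/13 ≈ 7490.5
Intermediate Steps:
l(t) = 4*t
l((3 + 5)/(6 + 7))*3043 = (4*((3 + 5)/(6 + 7)))*3043 = (4*(8/13))*3043 = (32/13)*3043 = 97376/13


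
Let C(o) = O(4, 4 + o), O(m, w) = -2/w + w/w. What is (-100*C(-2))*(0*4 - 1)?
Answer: 0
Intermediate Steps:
O(m, w) = 1 - 2/w (O(m, w) = -2/w + 1 = 1 - 2/w)
C(o) = (2 + o)/(4 + o) (C(o) = (-2 + (4 + o))/(4 + o) = (2 + o)/(4 + o))
(-100*C(-2))*(0*4 - 1) = (-100*(2 - 2)/(4 - 2))*(0*4 - 1) = (-100*0/2)*(0 - 1) = -50*0*(-1) = -100*0*(-1) = 0*(-1) = 0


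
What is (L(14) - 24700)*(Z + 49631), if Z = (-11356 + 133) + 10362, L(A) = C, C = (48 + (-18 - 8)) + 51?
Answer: -1201058790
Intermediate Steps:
C = 73 (C = (48 - 26) + 51 = 22 + 51 = 73)
L(A) = 73
Z = -861 (Z = -11223 + 10362 = -861)
(L(14) - 24700)*(Z + 49631) = (73 - 24700)*(-861 + 49631) = -24627*48770 = -1201058790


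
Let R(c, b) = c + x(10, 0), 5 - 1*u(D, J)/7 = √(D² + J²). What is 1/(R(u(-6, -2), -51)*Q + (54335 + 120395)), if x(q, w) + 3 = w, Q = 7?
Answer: 87477/15304403038 + 49*√10/15304403038 ≈ 5.7259e-6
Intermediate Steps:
u(D, J) = 35 - 7*√(D² + J²)
x(q, w) = -3 + w
R(c, b) = -3 + c (R(c, b) = c + (-3 + 0) = c - 3 = -3 + c)
1/(R(u(-6, -2), -51)*Q + (54335 + 120395)) = 1/((-3 + (35 - 7*√((-6)² + (-2)²)))*7 + (54335 + 120395)) = 1/((-3 + (35 - 7*√(36 + 4)))*7 + 174730) = 1/((-3 + (35 - 14*√10))*7 + 174730) = 1/((32 - 14*√10)*7 + 174730) = 1/((224 - 98*√10) + 174730) = 1/(174954 - 98*√10)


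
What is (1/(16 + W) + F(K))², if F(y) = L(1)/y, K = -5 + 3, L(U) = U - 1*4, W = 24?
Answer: 3721/1600 ≈ 2.3256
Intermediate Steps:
L(U) = -4 + U (L(U) = U - 4 = -4 + U)
K = -2
F(y) = -3/y (F(y) = (-4 + 1)/y = -3/y)
(1/(16 + W) + F(K))² = (1/(16 + 24) - 3/(-2))² = (1/40 - 3*(-½))² = (1/40 + 3/2)² = (61/40)² = 3721/1600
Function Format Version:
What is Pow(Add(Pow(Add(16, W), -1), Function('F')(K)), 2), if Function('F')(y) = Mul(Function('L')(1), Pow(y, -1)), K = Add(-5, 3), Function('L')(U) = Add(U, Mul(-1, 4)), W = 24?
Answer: Rational(3721, 1600) ≈ 2.3256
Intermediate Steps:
Function('L')(U) = Add(-4, U) (Function('L')(U) = Add(U, -4) = Add(-4, U))
K = -2
Function('F')(y) = Mul(-3, Pow(y, -1)) (Function('F')(y) = Mul(Add(-4, 1), Pow(y, -1)) = Mul(-3, Pow(y, -1)))
Pow(Add(Pow(Add(16, W), -1), Function('F')(K)), 2) = Pow(Add(Pow(Add(16, 24), -1), Mul(-3, Pow(-2, -1))), 2) = Pow(Add(Pow(40, -1), Mul(-3, Rational(-1, 2))), 2) = Pow(Add(Rational(1, 40), Rational(3, 2)), 2) = Pow(Rational(61, 40), 2) = Rational(3721, 1600)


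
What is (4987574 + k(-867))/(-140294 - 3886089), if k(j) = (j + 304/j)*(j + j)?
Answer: -6491560/4026383 ≈ -1.6123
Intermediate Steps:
k(j) = 2*j*(j + 304/j) (k(j) = (j + 304/j)*(2*j) = 2*j*(j + 304/j))
(4987574 + k(-867))/(-140294 - 3886089) = (4987574 + (608 + 2*(-867)²))/(-140294 - 3886089) = (4987574 + (608 + 2*751689))/(-4026383) = (4987574 + (608 + 1503378))*(-1/4026383) = (4987574 + 1503986)*(-1/4026383) = 6491560*(-1/4026383) = -6491560/4026383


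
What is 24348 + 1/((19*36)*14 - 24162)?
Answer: 355139927/14586 ≈ 24348.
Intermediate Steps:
24348 + 1/((19*36)*14 - 24162) = 24348 + 1/(684*14 - 24162) = 24348 + 1/(9576 - 24162) = 24348 + 1/(-14586) = 24348 - 1/14586 = 355139927/14586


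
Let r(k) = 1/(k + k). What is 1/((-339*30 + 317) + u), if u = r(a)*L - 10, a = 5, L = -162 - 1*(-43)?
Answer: -10/98749 ≈ -0.00010127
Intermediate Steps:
L = -119 (L = -162 + 43 = -119)
r(k) = 1/(2*k)
u = -219/10 (u = ((½)/5)*(-119) - 10 = ((½)*(⅕))*(-119) - 10 = (⅒)*(-119) - 10 = -119/10 - 10 = -219/10 ≈ -21.900)
1/((-339*30 + 317) + u) = 1/((-339*30 + 317) - 219/10) = 1/((-10170 + 317) - 219/10) = 1/(-9853 - 219/10) = 1/(-98749/10) = -10/98749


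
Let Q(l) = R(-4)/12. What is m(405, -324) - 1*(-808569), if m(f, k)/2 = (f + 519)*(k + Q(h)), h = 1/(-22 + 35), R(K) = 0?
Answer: 209817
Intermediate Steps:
h = 1/13 ≈ 0.076923
Q(l) = 0 (Q(l) = 0/12 = 0*(1/12) = 0)
m(f, k) = 2*k*(519 + f) (m(f, k) = 2*((f + 519)*(k + 0)) = 2*((519 + f)*k) = 2*(k*(519 + f)) = 2*k*(519 + f))
m(405, -324) - 1*(-808569) = 2*(-324)*(519 + 405) - 1*(-808569) = 2*(-324)*924 + 808569 = -598752 + 808569 = 209817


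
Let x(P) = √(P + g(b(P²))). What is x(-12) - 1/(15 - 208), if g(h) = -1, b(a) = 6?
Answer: 1/193 + I*√13 ≈ 0.0051813 + 3.6056*I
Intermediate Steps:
x(P) = √(-1 + P) (x(P) = √(P - 1) = √(-1 + P))
x(-12) - 1/(15 - 208) = √(-1 - 12) - 1/(15 - 208) = √(-13) - 1/(-193) = I*√13 - 1*(-1/193) = I*√13 + 1/193 = 1/193 + I*√13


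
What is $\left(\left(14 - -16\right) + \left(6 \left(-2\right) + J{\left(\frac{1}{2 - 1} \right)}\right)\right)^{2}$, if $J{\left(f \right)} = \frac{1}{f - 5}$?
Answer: $\frac{5041}{16} \approx 315.06$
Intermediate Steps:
$J{\left(f \right)} = \frac{1}{-5 + f}$
$\left(\left(14 - -16\right) + \left(6 \left(-2\right) + J{\left(\frac{1}{2 - 1} \right)}\right)\right)^{2} = \left(\left(14 - -16\right) + \left(6 \left(-2\right) + \frac{1}{-5 + \frac{1}{2 - 1}}\right)\right)^{2} = \left(\left(14 + 16\right) - \left(12 - \frac{1}{-5 + 1^{-1}}\right)\right)^{2} = \left(30 - \left(12 - \frac{1}{-5 + 1}\right)\right)^{2} = \left(30 - \left(12 - \frac{1}{-4}\right)\right)^{2} = \left(30 - \frac{49}{4}\right)^{2} = \left(\frac{71}{4}\right)^{2} = \frac{5041}{16}$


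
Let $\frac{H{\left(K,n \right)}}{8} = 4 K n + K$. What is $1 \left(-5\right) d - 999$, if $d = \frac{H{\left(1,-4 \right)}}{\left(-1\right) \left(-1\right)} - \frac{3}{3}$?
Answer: $-394$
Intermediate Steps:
$H{\left(K,n \right)} = 8 K + 32 K n$ ($H{\left(K,n \right)} = 8 \left(4 K n + K\right) = 8 \left(K + 4 K n\right) = 8 K + 32 K n$)
$d = -121$ ($d = \frac{8 \cdot 1 \left(1 + 4 \left(-4\right)\right)}{\left(-1\right) \left(-1\right)} - \frac{3}{3} = \frac{8 \cdot 1 \left(1 - 16\right)}{1} - 1 = 8 \cdot 1 \left(-15\right) 1 - 1 = \left(-120\right) 1 - 1 = -120 - 1 = -121$)
$1 \left(-5\right) d - 999 = 1 \left(-5\right) \left(-121\right) - 999 = \left(-5\right) \left(-121\right) - 999 = 605 - 999 = -394$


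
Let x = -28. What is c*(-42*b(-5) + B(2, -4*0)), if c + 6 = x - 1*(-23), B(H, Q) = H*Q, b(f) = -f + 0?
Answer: 2310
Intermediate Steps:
b(f) = -f
c = -11 (c = -6 + (-28 - 1*(-23)) = -6 + (-28 + 23) = -6 - 5 = -11)
c*(-42*b(-5) + B(2, -4*0)) = -11*(-(-42)*(-5) + 2*(-4*0)) = -11*(-42*5 + 2*0) = -11*(-210 + 0) = -11*(-210) = 2310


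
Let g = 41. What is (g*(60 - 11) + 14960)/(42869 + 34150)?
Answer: 16969/77019 ≈ 0.22032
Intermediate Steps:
(g*(60 - 11) + 14960)/(42869 + 34150) = (41*(60 - 11) + 14960)/(42869 + 34150) = (41*49 + 14960)/77019 = (2009 + 14960)*(1/77019) = 16969*(1/77019) = 16969/77019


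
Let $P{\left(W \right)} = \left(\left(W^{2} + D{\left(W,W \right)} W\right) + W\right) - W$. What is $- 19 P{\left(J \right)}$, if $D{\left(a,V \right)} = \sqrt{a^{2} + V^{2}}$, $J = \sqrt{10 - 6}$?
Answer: $-76 - 76 \sqrt{2} \approx -183.48$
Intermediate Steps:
$J = 2$ ($J = \sqrt{4} = 2$)
$D{\left(a,V \right)} = \sqrt{V^{2} + a^{2}}$
$P{\left(W \right)} = W^{2} + W \sqrt{2} \sqrt{W^{2}}$ ($P{\left(W \right)} = \left(\left(W^{2} + \sqrt{W^{2} + W^{2}} W\right) + W\right) - W = \left(\left(W^{2} + \sqrt{2 W^{2}} W\right) + W\right) - W = \left(\left(W^{2} + \sqrt{2} \sqrt{W^{2}} W\right) + W\right) - W = \left(\left(W^{2} + W \sqrt{2} \sqrt{W^{2}}\right) + W\right) - W = \left(W + W^{2} + W \sqrt{2} \sqrt{W^{2}}\right) - W = W^{2} + W \sqrt{2} \sqrt{W^{2}}$)
$- 19 P{\left(J \right)} = - 19 \cdot 2 \left(2 + \sqrt{2} \sqrt{2^{2}}\right) = - 19 \cdot 2 \left(2 + \sqrt{2} \sqrt{4}\right) = - 19 \cdot 2 \left(2 + \sqrt{2} \cdot 2\right) = - 19 \cdot 2 \left(2 + 2 \sqrt{2}\right) = - 19 \left(4 + 4 \sqrt{2}\right) = -76 - 76 \sqrt{2}$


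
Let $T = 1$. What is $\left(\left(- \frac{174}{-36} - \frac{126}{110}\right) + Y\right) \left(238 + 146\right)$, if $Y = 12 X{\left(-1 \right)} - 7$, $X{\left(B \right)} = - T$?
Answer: $- \frac{323392}{55} \approx -5879.9$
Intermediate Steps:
$X{\left(B \right)} = -1$ ($X{\left(B \right)} = \left(-1\right) 1 = -1$)
$Y = -19$ ($Y = 12 \left(-1\right) - 7 = -12 - 7 = -19$)
$\left(\left(- \frac{174}{-36} - \frac{126}{110}\right) + Y\right) \left(238 + 146\right) = \left(\left(- \frac{174}{-36} - \frac{126}{110}\right) - 19\right) \left(238 + 146\right) = \left(\left(\left(-174\right) \left(- \frac{1}{36}\right) - \frac{63}{55}\right) - 19\right) 384 = \left(\left(\frac{29}{6} - \frac{63}{55}\right) - 19\right) 384 = \left(\frac{1217}{330} - 19\right) 384 = \left(- \frac{5053}{330}\right) 384 = - \frac{323392}{55}$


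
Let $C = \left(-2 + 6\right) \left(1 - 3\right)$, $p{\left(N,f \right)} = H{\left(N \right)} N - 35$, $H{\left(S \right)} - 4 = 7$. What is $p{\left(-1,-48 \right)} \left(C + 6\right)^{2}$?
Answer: $-184$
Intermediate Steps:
$H{\left(S \right)} = 11$ ($H{\left(S \right)} = 4 + 7 = 11$)
$p{\left(N,f \right)} = -35 + 11 N$ ($p{\left(N,f \right)} = 11 N - 35 = -35 + 11 N$)
$C = -8$ ($C = 4 \left(-2\right) = -8$)
$p{\left(-1,-48 \right)} \left(C + 6\right)^{2} = \left(-35 + 11 \left(-1\right)\right) \left(-8 + 6\right)^{2} = \left(-35 - 11\right) \left(-2\right)^{2} = \left(-46\right) 4 = -184$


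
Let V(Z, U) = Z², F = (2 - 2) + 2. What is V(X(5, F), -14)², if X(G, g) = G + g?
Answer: 2401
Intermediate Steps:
F = 2 (F = 0 + 2 = 2)
V(X(5, F), -14)² = ((5 + 2)²)² = (7²)² = 49² = 2401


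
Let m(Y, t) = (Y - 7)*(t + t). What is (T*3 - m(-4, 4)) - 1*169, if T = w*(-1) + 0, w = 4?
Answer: -93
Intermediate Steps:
m(Y, t) = 2*t*(-7 + Y) (m(Y, t) = (-7 + Y)*(2*t) = 2*t*(-7 + Y))
T = -4 (T = 4*(-1) + 0 = -4 + 0 = -4)
(T*3 - m(-4, 4)) - 1*169 = (-4*3 - 2*4*(-7 - 4)) - 1*169 = (-12 - 2*4*(-11)) - 169 = (-12 - 1*(-88)) - 169 = (-12 + 88) - 169 = 76 - 169 = -93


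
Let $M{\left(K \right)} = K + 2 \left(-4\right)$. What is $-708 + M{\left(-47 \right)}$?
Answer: $-763$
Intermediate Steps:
$M{\left(K \right)} = -8 + K$ ($M{\left(K \right)} = K - 8 = -8 + K$)
$-708 + M{\left(-47 \right)} = -708 - 55 = -763$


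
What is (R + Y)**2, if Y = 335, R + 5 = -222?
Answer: 11664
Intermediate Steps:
R = -227 (R = -5 - 222 = -227)
(R + Y)**2 = (-227 + 335)**2 = 108**2 = 11664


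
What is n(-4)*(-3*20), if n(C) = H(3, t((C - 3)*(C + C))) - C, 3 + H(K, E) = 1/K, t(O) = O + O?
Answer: -80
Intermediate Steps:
t(O) = 2*O
H(K, E) = -3 + 1/K
n(C) = -8/3 - C (n(C) = (-3 + 1/3) - C = (-3 + ⅓) - C = -8/3 - C)
n(-4)*(-3*20) = (-8/3 - 1*(-4))*(-3*20) = (-8/3 + 4)*(-60) = (4/3)*(-60) = -80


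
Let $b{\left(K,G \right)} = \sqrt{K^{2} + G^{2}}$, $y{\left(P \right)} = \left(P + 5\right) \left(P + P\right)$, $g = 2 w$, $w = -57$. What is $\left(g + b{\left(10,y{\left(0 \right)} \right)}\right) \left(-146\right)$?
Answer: $15184$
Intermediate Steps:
$g = -114$ ($g = 2 \left(-57\right) = -114$)
$y{\left(P \right)} = 2 P \left(5 + P\right)$ ($y{\left(P \right)} = \left(5 + P\right) 2 P = 2 P \left(5 + P\right)$)
$b{\left(K,G \right)} = \sqrt{G^{2} + K^{2}}$
$\left(g + b{\left(10,y{\left(0 \right)} \right)}\right) \left(-146\right) = \left(-114 + \sqrt{\left(2 \cdot 0 \left(5 + 0\right)\right)^{2} + 10^{2}}\right) \left(-146\right) = \left(-114 + \sqrt{\left(2 \cdot 0 \cdot 5\right)^{2} + 100}\right) \left(-146\right) = \left(-114 + \sqrt{0^{2} + 100}\right) \left(-146\right) = \left(-114 + \sqrt{0 + 100}\right) \left(-146\right) = \left(-114 + \sqrt{100}\right) \left(-146\right) = \left(-114 + 10\right) \left(-146\right) = \left(-104\right) \left(-146\right) = 15184$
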